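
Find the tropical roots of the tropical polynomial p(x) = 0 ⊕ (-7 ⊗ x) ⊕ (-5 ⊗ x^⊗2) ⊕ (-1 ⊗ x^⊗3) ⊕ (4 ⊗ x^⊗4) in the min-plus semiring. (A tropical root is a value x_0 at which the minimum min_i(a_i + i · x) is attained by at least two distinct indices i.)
Roots: {-5, -4, -2, 7}

Each tropical root is a break point of the lower envelope of the lines y = a_i + i · x (there are 5 lines, with slopes 0, 1, ..., 4). Only the lines that attain the minimum somewhere contribute to roots; other lines are dominated. Here the surviving (envelope) indices are i = 4, i = 3, i = 2, i = 1, i = 0.
Intersections between consecutive envelope lines give the roots: for adjacent envelope indices i < j the intersection is x = (a_i − a_j) / (j − i). Reading off the sorted break points: {-5, -4, -2, 7}.
Verification: at each break x_0, at least two indices attain the minimum of min_i(a_i + i · x_0).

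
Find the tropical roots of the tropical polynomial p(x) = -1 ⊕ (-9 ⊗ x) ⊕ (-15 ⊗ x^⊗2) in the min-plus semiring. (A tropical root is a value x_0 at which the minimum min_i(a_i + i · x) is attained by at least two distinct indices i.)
Roots: {6, 8}

Each tropical root is a break point of the lower envelope of the lines y = a_i + i · x (there are 3 lines, with slopes 0, 1, ..., 2). Only the lines that attain the minimum somewhere contribute to roots; other lines are dominated. Here the surviving (envelope) indices are i = 2, i = 1, i = 0.
Intersections between consecutive envelope lines give the roots: for adjacent envelope indices i < j the intersection is x = (a_i − a_j) / (j − i). Reading off the sorted break points: {6, 8}.
Verification: at each break x_0, at least two indices attain the minimum of min_i(a_i + i · x_0).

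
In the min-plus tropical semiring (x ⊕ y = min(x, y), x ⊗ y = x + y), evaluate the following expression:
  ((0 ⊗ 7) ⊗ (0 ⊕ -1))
((0 ⊗ 7) ⊗ (0 ⊕ -1)) = 6

Expand innermost to outermost. Recall ⊕ takes the minimum of its arguments and ⊗ takes their sum. Working out the expression ((0 ⊗ 7) ⊗ (0 ⊕ -1)) gives 6.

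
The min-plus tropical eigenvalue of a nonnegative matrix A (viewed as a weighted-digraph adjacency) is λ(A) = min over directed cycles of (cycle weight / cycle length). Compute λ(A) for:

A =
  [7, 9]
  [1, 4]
λ(A) = 4

Enumerate directed cycles and compute their means (weight / length). Sample:
  cycle 0 → 0: weight = 7, length = 1, mean = 7/1 ≈ 7.000
  cycle 1 → 1: weight = 4, length = 1, mean = 4/1 ≈ 4.000
  cycle 0 → 1 → 0: weight = 10, length = 2, mean = 10/2 ≈ 5.000
  cycle 1 → 0 → 1: weight = 10, length = 2, mean = 10/2 ≈ 5.000
Minimum mean = 4.000, attained e.g. along the cycle 1 → 1 with weight 4 and length 1. So λ(A) = 4/1 = 4.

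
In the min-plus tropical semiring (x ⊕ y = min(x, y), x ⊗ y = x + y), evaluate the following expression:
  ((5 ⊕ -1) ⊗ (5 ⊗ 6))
((5 ⊕ -1) ⊗ (5 ⊗ 6)) = 10

Expand innermost to outermost. Recall ⊕ takes the minimum of its arguments and ⊗ takes their sum. Working out the expression ((5 ⊕ -1) ⊗ (5 ⊗ 6)) gives 10.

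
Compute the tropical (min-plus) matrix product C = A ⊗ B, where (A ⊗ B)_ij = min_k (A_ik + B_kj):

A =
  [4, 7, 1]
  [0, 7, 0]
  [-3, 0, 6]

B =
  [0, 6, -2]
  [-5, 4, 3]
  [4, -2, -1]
A ⊗ B =
  [2, -1, 0]
  [0, -2, -2]
  [-5, 3, -5]

Apply the min-plus product entry-by-entry:
  C[0][0] = min over k of (A[0][0] + B[0][0] = 4 + 0 = 4, A[0][1] + B[1][0] = 7 + -5 = 2, A[0][2] + B[2][0] = 1 + 4 = 5) = 2 (attained at k = 1)
  C[0][1] = min over k of (A[0][0] + B[0][1] = 4 + 6 = 10, A[0][1] + B[1][1] = 7 + 4 = 11, A[0][2] + B[2][1] = 1 + -2 = -1) = -1 (attained at k = 2)
  C[0][2] = min over k of (A[0][0] + B[0][2] = 4 + -2 = 2, A[0][1] + B[1][2] = 7 + 3 = 10, A[0][2] + B[2][2] = 1 + -1 = 0) = 0 (attained at k = 2)
  C[1][0] = min over k of (A[1][0] + B[0][0] = 0 + 0 = 0, A[1][1] + B[1][0] = 7 + -5 = 2, A[1][2] + B[2][0] = 0 + 4 = 4) = 0 (attained at k = 0)
  C[1][1] = min over k of (A[1][0] + B[0][1] = 0 + 6 = 6, A[1][1] + B[1][1] = 7 + 4 = 11, A[1][2] + B[2][1] = 0 + -2 = -2) = -2 (attained at k = 2)
  C[1][2] = min over k of (A[1][0] + B[0][2] = 0 + -2 = -2, A[1][1] + B[1][2] = 7 + 3 = 10, A[1][2] + B[2][2] = 0 + -1 = -1) = -2 (attained at k = 0)
  C[2][0] = min over k of (A[2][0] + B[0][0] = -3 + 0 = -3, A[2][1] + B[1][0] = 0 + -5 = -5, A[2][2] + B[2][0] = 6 + 4 = 10) = -5 (attained at k = 1)
  C[2][1] = min over k of (A[2][0] + B[0][1] = -3 + 6 = 3, A[2][1] + B[1][1] = 0 + 4 = 4, A[2][2] + B[2][1] = 6 + -2 = 4) = 3 (attained at k = 0)
  C[2][2] = min over k of (A[2][0] + B[0][2] = -3 + -2 = -5, A[2][1] + B[1][2] = 0 + 3 = 3, A[2][2] + B[2][2] = 6 + -1 = 5) = -5 (attained at k = 0)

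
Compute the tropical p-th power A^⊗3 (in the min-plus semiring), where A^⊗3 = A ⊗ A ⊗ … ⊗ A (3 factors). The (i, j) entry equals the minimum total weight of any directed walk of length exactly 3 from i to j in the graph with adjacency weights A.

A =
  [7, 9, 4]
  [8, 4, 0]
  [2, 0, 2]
A^⊗3 =
  [8, 6, 4]
  [4, 2, 0]
  [2, 0, 2]

Each entry (A^⊗3)_ij equals the minimum over all length-3 walks i = v_0 → v_1 → … → v_3 = j of Σ_t A[v_t][v_{t+1}]. For example, for (i, j) = (0, 2) we minimise over 9 possible intermediate vertex sequences; the minimum is 4, attained along the walk 0 → 2 → 1 → 2.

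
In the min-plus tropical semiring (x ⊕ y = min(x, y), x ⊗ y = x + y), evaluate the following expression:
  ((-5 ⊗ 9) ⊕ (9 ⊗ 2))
((-5 ⊗ 9) ⊕ (9 ⊗ 2)) = 4

Expand innermost to outermost. Recall ⊕ takes the minimum of its arguments and ⊗ takes their sum. Working out the expression ((-5 ⊗ 9) ⊕ (9 ⊗ 2)) gives 4.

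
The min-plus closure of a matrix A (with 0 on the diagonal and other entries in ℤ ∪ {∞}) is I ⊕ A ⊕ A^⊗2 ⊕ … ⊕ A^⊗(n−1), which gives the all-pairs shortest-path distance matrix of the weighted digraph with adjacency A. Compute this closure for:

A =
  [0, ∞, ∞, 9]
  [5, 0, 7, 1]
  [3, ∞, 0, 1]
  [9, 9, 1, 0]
Closure =
  [0, 18, 10, 9]
  [5, 0, 2, 1]
  [3, 10, 0, 1]
  [4, 9, 1, 0]

This is the Floyd-Warshall all-pairs shortest-path computation. For each intermediate vertex k = 0, 1, …, 3, update dist[i][j] ← min(dist[i][j], dist[i][k] + dist[k][j]). The final matrix gives, for each (i, j), the minimum total weight of any directed path from i to j (possibly empty when i = j).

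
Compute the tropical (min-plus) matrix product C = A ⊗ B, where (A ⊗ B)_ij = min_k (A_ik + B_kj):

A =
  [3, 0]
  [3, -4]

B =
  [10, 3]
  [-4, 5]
A ⊗ B =
  [-4, 5]
  [-8, 1]

Apply the min-plus product entry-by-entry:
  C[0][0] = min over k of (A[0][0] + B[0][0] = 3 + 10 = 13, A[0][1] + B[1][0] = 0 + -4 = -4) = -4 (attained at k = 1)
  C[0][1] = min over k of (A[0][0] + B[0][1] = 3 + 3 = 6, A[0][1] + B[1][1] = 0 + 5 = 5) = 5 (attained at k = 1)
  C[1][0] = min over k of (A[1][0] + B[0][0] = 3 + 10 = 13, A[1][1] + B[1][0] = -4 + -4 = -8) = -8 (attained at k = 1)
  C[1][1] = min over k of (A[1][0] + B[0][1] = 3 + 3 = 6, A[1][1] + B[1][1] = -4 + 5 = 1) = 1 (attained at k = 1)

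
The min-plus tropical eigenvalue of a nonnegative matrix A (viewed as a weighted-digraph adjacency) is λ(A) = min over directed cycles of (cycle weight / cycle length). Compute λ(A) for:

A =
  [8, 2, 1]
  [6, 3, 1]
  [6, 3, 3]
λ(A) = 2

Enumerate directed cycles and compute their means (weight / length). Sample:
  cycle 0 → 0: weight = 8, length = 1, mean = 8/1 ≈ 8.000
  cycle 1 → 1: weight = 3, length = 1, mean = 3/1 ≈ 3.000
  cycle 2 → 2: weight = 3, length = 1, mean = 3/1 ≈ 3.000
  cycle 0 → 1 → 0: weight = 8, length = 2, mean = 8/2 ≈ 4.000
  cycle 0 → 2 → 0: weight = 7, length = 2, mean = 7/2 ≈ 3.500
  cycle 1 → 0 → 1: weight = 8, length = 2, mean = 8/2 ≈ 4.000
Minimum mean = 2.000, attained e.g. along the cycle 1 → 2 → 1 with weight 4 and length 2. So λ(A) = 4/2 = 2.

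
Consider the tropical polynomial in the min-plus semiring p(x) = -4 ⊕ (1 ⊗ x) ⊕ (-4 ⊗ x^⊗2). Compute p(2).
p(2) = -4

A tropical monomial a ⊗ x^⊗i evaluates to a + i · x. Evaluating each term at x = 2:
  Term 0 contributes -4 + 0 · 2 = -4
  Term 1 contributes 1 + 1 · 2 = 3
  Term 2 contributes -4 + 2 · 2 = 0
p(2) = ⊕ of these = min[-4, 3, 0] = -4.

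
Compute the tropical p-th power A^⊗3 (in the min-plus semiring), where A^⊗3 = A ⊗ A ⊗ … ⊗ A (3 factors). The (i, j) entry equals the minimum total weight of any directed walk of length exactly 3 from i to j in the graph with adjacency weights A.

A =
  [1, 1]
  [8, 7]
A^⊗3 =
  [3, 3]
  [10, 10]

Each entry (A^⊗3)_ij equals the minimum over all length-3 walks i = v_0 → v_1 → … → v_3 = j of Σ_t A[v_t][v_{t+1}]. For example, for (i, j) = (0, 1) we minimise over 4 possible intermediate vertex sequences; the minimum is 3, attained along the walk 0 → 0 → 0 → 1.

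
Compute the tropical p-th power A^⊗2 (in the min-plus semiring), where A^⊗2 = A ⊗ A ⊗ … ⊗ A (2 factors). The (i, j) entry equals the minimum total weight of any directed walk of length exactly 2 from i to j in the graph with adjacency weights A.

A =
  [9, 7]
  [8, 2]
A^⊗2 =
  [15, 9]
  [10, 4]

Each entry (A^⊗2)_ij equals the minimum over all length-2 walks i = v_0 → v_1 → … → v_2 = j of Σ_t A[v_t][v_{t+1}]. For example, for (i, j) = (0, 1) we minimise over 2 possible intermediate vertex sequences; the minimum is 9, attained along the walk 0 → 1 → 1.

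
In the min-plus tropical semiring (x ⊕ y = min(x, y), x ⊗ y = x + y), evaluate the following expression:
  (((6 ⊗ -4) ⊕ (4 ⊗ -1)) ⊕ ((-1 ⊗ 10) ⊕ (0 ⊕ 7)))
(((6 ⊗ -4) ⊕ (4 ⊗ -1)) ⊕ ((-1 ⊗ 10) ⊕ (0 ⊕ 7))) = 0

Expand innermost to outermost. Recall ⊕ takes the minimum of its arguments and ⊗ takes their sum. Working out the expression (((6 ⊗ -4) ⊕ (4 ⊗ -1)) ⊕ ((-1 ⊗ 10) ⊕ (0 ⊕ 7))) gives 0.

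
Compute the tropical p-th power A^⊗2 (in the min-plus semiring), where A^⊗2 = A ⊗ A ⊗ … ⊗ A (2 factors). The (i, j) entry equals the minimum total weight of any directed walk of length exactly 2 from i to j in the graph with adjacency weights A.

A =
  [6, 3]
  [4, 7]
A^⊗2 =
  [7, 9]
  [10, 7]

Each entry (A^⊗2)_ij equals the minimum over all length-2 walks i = v_0 → v_1 → … → v_2 = j of Σ_t A[v_t][v_{t+1}]. For example, for (i, j) = (0, 1) we minimise over 2 possible intermediate vertex sequences; the minimum is 9, attained along the walk 0 → 0 → 1.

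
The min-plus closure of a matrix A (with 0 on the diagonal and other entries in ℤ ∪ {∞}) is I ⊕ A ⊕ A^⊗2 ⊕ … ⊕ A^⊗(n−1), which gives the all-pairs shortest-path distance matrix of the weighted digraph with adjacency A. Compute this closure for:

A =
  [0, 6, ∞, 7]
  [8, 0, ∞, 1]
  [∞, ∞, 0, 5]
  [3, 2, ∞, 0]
Closure =
  [0, 6, ∞, 7]
  [4, 0, ∞, 1]
  [8, 7, 0, 5]
  [3, 2, ∞, 0]

This is the Floyd-Warshall all-pairs shortest-path computation. For each intermediate vertex k = 0, 1, …, 3, update dist[i][j] ← min(dist[i][j], dist[i][k] + dist[k][j]). The final matrix gives, for each (i, j), the minimum total weight of any directed path from i to j (possibly empty when i = j).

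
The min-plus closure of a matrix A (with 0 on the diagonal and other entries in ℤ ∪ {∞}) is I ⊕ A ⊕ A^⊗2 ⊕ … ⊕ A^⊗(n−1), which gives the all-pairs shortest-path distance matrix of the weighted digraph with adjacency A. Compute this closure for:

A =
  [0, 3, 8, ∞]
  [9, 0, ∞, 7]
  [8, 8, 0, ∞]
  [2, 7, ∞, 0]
Closure =
  [0, 3, 8, 10]
  [9, 0, 17, 7]
  [8, 8, 0, 15]
  [2, 5, 10, 0]

This is the Floyd-Warshall all-pairs shortest-path computation. For each intermediate vertex k = 0, 1, …, 3, update dist[i][j] ← min(dist[i][j], dist[i][k] + dist[k][j]). The final matrix gives, for each (i, j), the minimum total weight of any directed path from i to j (possibly empty when i = j).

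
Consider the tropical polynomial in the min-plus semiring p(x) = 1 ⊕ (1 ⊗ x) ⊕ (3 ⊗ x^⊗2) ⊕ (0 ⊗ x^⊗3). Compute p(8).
p(8) = 1

A tropical monomial a ⊗ x^⊗i evaluates to a + i · x. Evaluating each term at x = 8:
  Term 0 contributes 1 + 0 · 8 = 1
  Term 1 contributes 1 + 1 · 8 = 9
  Term 2 contributes 3 + 2 · 8 = 19
  Term 3 contributes 0 + 3 · 8 = 24
p(8) = ⊕ of these = min[1, 9, 19, 24] = 1.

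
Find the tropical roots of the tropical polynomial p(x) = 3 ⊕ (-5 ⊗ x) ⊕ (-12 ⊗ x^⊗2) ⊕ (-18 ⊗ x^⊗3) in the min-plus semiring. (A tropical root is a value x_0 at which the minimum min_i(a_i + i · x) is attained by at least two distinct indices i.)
Roots: {6, 7, 8}

Each tropical root is a break point of the lower envelope of the lines y = a_i + i · x (there are 4 lines, with slopes 0, 1, ..., 3). Only the lines that attain the minimum somewhere contribute to roots; other lines are dominated. Here the surviving (envelope) indices are i = 3, i = 2, i = 1, i = 0.
Intersections between consecutive envelope lines give the roots: for adjacent envelope indices i < j the intersection is x = (a_i − a_j) / (j − i). Reading off the sorted break points: {6, 7, 8}.
Verification: at each break x_0, at least two indices attain the minimum of min_i(a_i + i · x_0).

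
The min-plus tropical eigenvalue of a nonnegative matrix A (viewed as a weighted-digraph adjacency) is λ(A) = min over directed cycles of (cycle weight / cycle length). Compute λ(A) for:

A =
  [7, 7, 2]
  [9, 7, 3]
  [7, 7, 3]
λ(A) = 3

Enumerate directed cycles and compute their means (weight / length). Sample:
  cycle 0 → 0: weight = 7, length = 1, mean = 7/1 ≈ 7.000
  cycle 1 → 1: weight = 7, length = 1, mean = 7/1 ≈ 7.000
  cycle 2 → 2: weight = 3, length = 1, mean = 3/1 ≈ 3.000
  cycle 0 → 1 → 0: weight = 16, length = 2, mean = 16/2 ≈ 8.000
  cycle 0 → 2 → 0: weight = 9, length = 2, mean = 9/2 ≈ 4.500
  cycle 1 → 0 → 1: weight = 16, length = 2, mean = 16/2 ≈ 8.000
Minimum mean = 3.000, attained e.g. along the cycle 2 → 2 with weight 3 and length 1. So λ(A) = 3/1 = 3.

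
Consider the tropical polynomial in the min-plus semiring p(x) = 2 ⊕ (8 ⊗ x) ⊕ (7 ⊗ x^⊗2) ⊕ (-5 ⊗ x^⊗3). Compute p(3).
p(3) = 2

A tropical monomial a ⊗ x^⊗i evaluates to a + i · x. Evaluating each term at x = 3:
  Term 0 contributes 2 + 0 · 3 = 2
  Term 1 contributes 8 + 1 · 3 = 11
  Term 2 contributes 7 + 2 · 3 = 13
  Term 3 contributes -5 + 3 · 3 = 4
p(3) = ⊕ of these = min[2, 11, 13, 4] = 2.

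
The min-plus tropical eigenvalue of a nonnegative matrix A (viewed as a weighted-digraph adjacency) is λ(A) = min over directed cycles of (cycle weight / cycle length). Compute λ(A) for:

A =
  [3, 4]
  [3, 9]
λ(A) = 3

Enumerate directed cycles and compute their means (weight / length). Sample:
  cycle 0 → 0: weight = 3, length = 1, mean = 3/1 ≈ 3.000
  cycle 1 → 1: weight = 9, length = 1, mean = 9/1 ≈ 9.000
  cycle 0 → 1 → 0: weight = 7, length = 2, mean = 7/2 ≈ 3.500
  cycle 1 → 0 → 1: weight = 7, length = 2, mean = 7/2 ≈ 3.500
Minimum mean = 3.000, attained e.g. along the cycle 0 → 0 with weight 3 and length 1. So λ(A) = 3/1 = 3.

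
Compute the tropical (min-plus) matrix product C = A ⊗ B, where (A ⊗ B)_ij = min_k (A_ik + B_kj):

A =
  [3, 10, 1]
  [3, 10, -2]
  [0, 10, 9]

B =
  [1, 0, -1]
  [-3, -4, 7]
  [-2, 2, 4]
A ⊗ B =
  [-1, 3, 2]
  [-4, 0, 2]
  [1, 0, -1]

Apply the min-plus product entry-by-entry:
  C[0][0] = min over k of (A[0][0] + B[0][0] = 3 + 1 = 4, A[0][1] + B[1][0] = 10 + -3 = 7, A[0][2] + B[2][0] = 1 + -2 = -1) = -1 (attained at k = 2)
  C[0][1] = min over k of (A[0][0] + B[0][1] = 3 + 0 = 3, A[0][1] + B[1][1] = 10 + -4 = 6, A[0][2] + B[2][1] = 1 + 2 = 3) = 3 (attained at k = 0)
  C[0][2] = min over k of (A[0][0] + B[0][2] = 3 + -1 = 2, A[0][1] + B[1][2] = 10 + 7 = 17, A[0][2] + B[2][2] = 1 + 4 = 5) = 2 (attained at k = 0)
  C[1][0] = min over k of (A[1][0] + B[0][0] = 3 + 1 = 4, A[1][1] + B[1][0] = 10 + -3 = 7, A[1][2] + B[2][0] = -2 + -2 = -4) = -4 (attained at k = 2)
  C[1][1] = min over k of (A[1][0] + B[0][1] = 3 + 0 = 3, A[1][1] + B[1][1] = 10 + -4 = 6, A[1][2] + B[2][1] = -2 + 2 = 0) = 0 (attained at k = 2)
  C[1][2] = min over k of (A[1][0] + B[0][2] = 3 + -1 = 2, A[1][1] + B[1][2] = 10 + 7 = 17, A[1][2] + B[2][2] = -2 + 4 = 2) = 2 (attained at k = 0)
  C[2][0] = min over k of (A[2][0] + B[0][0] = 0 + 1 = 1, A[2][1] + B[1][0] = 10 + -3 = 7, A[2][2] + B[2][0] = 9 + -2 = 7) = 1 (attained at k = 0)
  C[2][1] = min over k of (A[2][0] + B[0][1] = 0 + 0 = 0, A[2][1] + B[1][1] = 10 + -4 = 6, A[2][2] + B[2][1] = 9 + 2 = 11) = 0 (attained at k = 0)
  C[2][2] = min over k of (A[2][0] + B[0][2] = 0 + -1 = -1, A[2][1] + B[1][2] = 10 + 7 = 17, A[2][2] + B[2][2] = 9 + 4 = 13) = -1 (attained at k = 0)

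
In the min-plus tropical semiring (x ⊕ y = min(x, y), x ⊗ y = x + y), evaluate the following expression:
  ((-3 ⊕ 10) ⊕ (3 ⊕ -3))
((-3 ⊕ 10) ⊕ (3 ⊕ -3)) = -3

Expand innermost to outermost. Recall ⊕ takes the minimum of its arguments and ⊗ takes their sum. Working out the expression ((-3 ⊕ 10) ⊕ (3 ⊕ -3)) gives -3.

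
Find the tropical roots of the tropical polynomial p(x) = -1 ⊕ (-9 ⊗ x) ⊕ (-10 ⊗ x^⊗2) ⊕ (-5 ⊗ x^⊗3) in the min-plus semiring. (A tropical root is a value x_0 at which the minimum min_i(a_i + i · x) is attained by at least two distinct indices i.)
Roots: {-5, 1, 8}

Each tropical root is a break point of the lower envelope of the lines y = a_i + i · x (there are 4 lines, with slopes 0, 1, ..., 3). Only the lines that attain the minimum somewhere contribute to roots; other lines are dominated. Here the surviving (envelope) indices are i = 3, i = 2, i = 1, i = 0.
Intersections between consecutive envelope lines give the roots: for adjacent envelope indices i < j the intersection is x = (a_i − a_j) / (j − i). Reading off the sorted break points: {-5, 1, 8}.
Verification: at each break x_0, at least two indices attain the minimum of min_i(a_i + i · x_0).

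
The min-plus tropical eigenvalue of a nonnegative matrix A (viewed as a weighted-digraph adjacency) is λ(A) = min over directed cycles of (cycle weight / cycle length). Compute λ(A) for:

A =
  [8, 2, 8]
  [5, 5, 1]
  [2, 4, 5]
λ(A) = 5/3

Enumerate directed cycles and compute their means (weight / length). Sample:
  cycle 0 → 0: weight = 8, length = 1, mean = 8/1 ≈ 8.000
  cycle 1 → 1: weight = 5, length = 1, mean = 5/1 ≈ 5.000
  cycle 2 → 2: weight = 5, length = 1, mean = 5/1 ≈ 5.000
  cycle 0 → 1 → 0: weight = 7, length = 2, mean = 7/2 ≈ 3.500
  cycle 0 → 2 → 0: weight = 10, length = 2, mean = 10/2 ≈ 5.000
  cycle 1 → 0 → 1: weight = 7, length = 2, mean = 7/2 ≈ 3.500
Minimum mean = 1.667, attained e.g. along the cycle 0 → 1 → 2 → 0 with weight 5 and length 3. So λ(A) = 5/3 = 5/3.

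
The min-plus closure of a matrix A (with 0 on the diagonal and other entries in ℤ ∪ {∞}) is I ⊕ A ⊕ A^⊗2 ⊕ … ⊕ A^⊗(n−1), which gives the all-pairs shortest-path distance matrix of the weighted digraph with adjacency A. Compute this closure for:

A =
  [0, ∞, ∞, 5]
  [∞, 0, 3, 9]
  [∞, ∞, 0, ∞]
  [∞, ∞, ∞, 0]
Closure =
  [0, ∞, ∞, 5]
  [∞, 0, 3, 9]
  [∞, ∞, 0, ∞]
  [∞, ∞, ∞, 0]

This is the Floyd-Warshall all-pairs shortest-path computation. For each intermediate vertex k = 0, 1, …, 3, update dist[i][j] ← min(dist[i][j], dist[i][k] + dist[k][j]). The final matrix gives, for each (i, j), the minimum total weight of any directed path from i to j (possibly empty when i = j).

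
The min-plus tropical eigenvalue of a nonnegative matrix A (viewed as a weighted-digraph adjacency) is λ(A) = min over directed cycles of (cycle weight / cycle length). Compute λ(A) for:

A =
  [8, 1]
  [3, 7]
λ(A) = 2

Enumerate directed cycles and compute their means (weight / length). Sample:
  cycle 0 → 0: weight = 8, length = 1, mean = 8/1 ≈ 8.000
  cycle 1 → 1: weight = 7, length = 1, mean = 7/1 ≈ 7.000
  cycle 0 → 1 → 0: weight = 4, length = 2, mean = 4/2 ≈ 2.000
  cycle 1 → 0 → 1: weight = 4, length = 2, mean = 4/2 ≈ 2.000
Minimum mean = 2.000, attained e.g. along the cycle 0 → 1 → 0 with weight 4 and length 2. So λ(A) = 4/2 = 2.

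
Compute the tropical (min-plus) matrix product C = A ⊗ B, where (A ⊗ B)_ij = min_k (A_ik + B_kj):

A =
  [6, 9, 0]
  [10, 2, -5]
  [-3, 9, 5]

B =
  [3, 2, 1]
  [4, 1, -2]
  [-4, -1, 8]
A ⊗ B =
  [-4, -1, 7]
  [-9, -6, 0]
  [0, -1, -2]

Apply the min-plus product entry-by-entry:
  C[0][0] = min over k of (A[0][0] + B[0][0] = 6 + 3 = 9, A[0][1] + B[1][0] = 9 + 4 = 13, A[0][2] + B[2][0] = 0 + -4 = -4) = -4 (attained at k = 2)
  C[0][1] = min over k of (A[0][0] + B[0][1] = 6 + 2 = 8, A[0][1] + B[1][1] = 9 + 1 = 10, A[0][2] + B[2][1] = 0 + -1 = -1) = -1 (attained at k = 2)
  C[0][2] = min over k of (A[0][0] + B[0][2] = 6 + 1 = 7, A[0][1] + B[1][2] = 9 + -2 = 7, A[0][2] + B[2][2] = 0 + 8 = 8) = 7 (attained at k = 0)
  C[1][0] = min over k of (A[1][0] + B[0][0] = 10 + 3 = 13, A[1][1] + B[1][0] = 2 + 4 = 6, A[1][2] + B[2][0] = -5 + -4 = -9) = -9 (attained at k = 2)
  C[1][1] = min over k of (A[1][0] + B[0][1] = 10 + 2 = 12, A[1][1] + B[1][1] = 2 + 1 = 3, A[1][2] + B[2][1] = -5 + -1 = -6) = -6 (attained at k = 2)
  C[1][2] = min over k of (A[1][0] + B[0][2] = 10 + 1 = 11, A[1][1] + B[1][2] = 2 + -2 = 0, A[1][2] + B[2][2] = -5 + 8 = 3) = 0 (attained at k = 1)
  C[2][0] = min over k of (A[2][0] + B[0][0] = -3 + 3 = 0, A[2][1] + B[1][0] = 9 + 4 = 13, A[2][2] + B[2][0] = 5 + -4 = 1) = 0 (attained at k = 0)
  C[2][1] = min over k of (A[2][0] + B[0][1] = -3 + 2 = -1, A[2][1] + B[1][1] = 9 + 1 = 10, A[2][2] + B[2][1] = 5 + -1 = 4) = -1 (attained at k = 0)
  C[2][2] = min over k of (A[2][0] + B[0][2] = -3 + 1 = -2, A[2][1] + B[1][2] = 9 + -2 = 7, A[2][2] + B[2][2] = 5 + 8 = 13) = -2 (attained at k = 0)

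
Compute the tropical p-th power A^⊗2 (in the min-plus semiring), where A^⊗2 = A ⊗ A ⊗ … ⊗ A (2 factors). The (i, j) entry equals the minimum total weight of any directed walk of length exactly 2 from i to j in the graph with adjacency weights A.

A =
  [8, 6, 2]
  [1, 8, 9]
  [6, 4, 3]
A^⊗2 =
  [7, 6, 5]
  [9, 7, 3]
  [5, 7, 6]

Each entry (A^⊗2)_ij equals the minimum over all length-2 walks i = v_0 → v_1 → … → v_2 = j of Σ_t A[v_t][v_{t+1}]. For example, for (i, j) = (0, 2) we minimise over 3 possible intermediate vertex sequences; the minimum is 5, attained along the walk 0 → 2 → 2.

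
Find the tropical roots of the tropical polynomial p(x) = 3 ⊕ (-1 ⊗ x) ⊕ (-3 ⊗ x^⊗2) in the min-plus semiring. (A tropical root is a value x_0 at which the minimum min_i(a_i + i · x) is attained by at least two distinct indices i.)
Roots: {2, 4}

Each tropical root is a break point of the lower envelope of the lines y = a_i + i · x (there are 3 lines, with slopes 0, 1, ..., 2). Only the lines that attain the minimum somewhere contribute to roots; other lines are dominated. Here the surviving (envelope) indices are i = 2, i = 1, i = 0.
Intersections between consecutive envelope lines give the roots: for adjacent envelope indices i < j the intersection is x = (a_i − a_j) / (j − i). Reading off the sorted break points: {2, 4}.
Verification: at each break x_0, at least two indices attain the minimum of min_i(a_i + i · x_0).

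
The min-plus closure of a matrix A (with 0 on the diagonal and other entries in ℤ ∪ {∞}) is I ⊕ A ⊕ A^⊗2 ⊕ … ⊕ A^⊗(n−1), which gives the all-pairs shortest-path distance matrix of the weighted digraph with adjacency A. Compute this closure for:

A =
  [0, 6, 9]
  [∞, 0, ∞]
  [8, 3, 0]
Closure =
  [0, 6, 9]
  [∞, 0, ∞]
  [8, 3, 0]

This is the Floyd-Warshall all-pairs shortest-path computation. For each intermediate vertex k = 0, 1, …, 2, update dist[i][j] ← min(dist[i][j], dist[i][k] + dist[k][j]). The final matrix gives, for each (i, j), the minimum total weight of any directed path from i to j (possibly empty when i = j).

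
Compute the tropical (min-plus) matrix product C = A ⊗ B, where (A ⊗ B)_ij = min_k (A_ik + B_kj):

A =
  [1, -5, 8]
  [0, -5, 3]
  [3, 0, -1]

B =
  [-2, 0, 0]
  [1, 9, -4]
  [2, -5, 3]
A ⊗ B =
  [-4, 1, -9]
  [-4, -2, -9]
  [1, -6, -4]

Apply the min-plus product entry-by-entry:
  C[0][0] = min over k of (A[0][0] + B[0][0] = 1 + -2 = -1, A[0][1] + B[1][0] = -5 + 1 = -4, A[0][2] + B[2][0] = 8 + 2 = 10) = -4 (attained at k = 1)
  C[0][1] = min over k of (A[0][0] + B[0][1] = 1 + 0 = 1, A[0][1] + B[1][1] = -5 + 9 = 4, A[0][2] + B[2][1] = 8 + -5 = 3) = 1 (attained at k = 0)
  C[0][2] = min over k of (A[0][0] + B[0][2] = 1 + 0 = 1, A[0][1] + B[1][2] = -5 + -4 = -9, A[0][2] + B[2][2] = 8 + 3 = 11) = -9 (attained at k = 1)
  C[1][0] = min over k of (A[1][0] + B[0][0] = 0 + -2 = -2, A[1][1] + B[1][0] = -5 + 1 = -4, A[1][2] + B[2][0] = 3 + 2 = 5) = -4 (attained at k = 1)
  C[1][1] = min over k of (A[1][0] + B[0][1] = 0 + 0 = 0, A[1][1] + B[1][1] = -5 + 9 = 4, A[1][2] + B[2][1] = 3 + -5 = -2) = -2 (attained at k = 2)
  C[1][2] = min over k of (A[1][0] + B[0][2] = 0 + 0 = 0, A[1][1] + B[1][2] = -5 + -4 = -9, A[1][2] + B[2][2] = 3 + 3 = 6) = -9 (attained at k = 1)
  C[2][0] = min over k of (A[2][0] + B[0][0] = 3 + -2 = 1, A[2][1] + B[1][0] = 0 + 1 = 1, A[2][2] + B[2][0] = -1 + 2 = 1) = 1 (attained at k = 0)
  C[2][1] = min over k of (A[2][0] + B[0][1] = 3 + 0 = 3, A[2][1] + B[1][1] = 0 + 9 = 9, A[2][2] + B[2][1] = -1 + -5 = -6) = -6 (attained at k = 2)
  C[2][2] = min over k of (A[2][0] + B[0][2] = 3 + 0 = 3, A[2][1] + B[1][2] = 0 + -4 = -4, A[2][2] + B[2][2] = -1 + 3 = 2) = -4 (attained at k = 1)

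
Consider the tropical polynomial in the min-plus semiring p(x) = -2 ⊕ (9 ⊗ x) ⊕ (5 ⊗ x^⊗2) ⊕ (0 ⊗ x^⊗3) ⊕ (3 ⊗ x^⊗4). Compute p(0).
p(0) = -2

A tropical monomial a ⊗ x^⊗i evaluates to a + i · x. Evaluating each term at x = 0:
  Term 0 contributes -2 + 0 · 0 = -2
  Term 1 contributes 9 + 1 · 0 = 9
  Term 2 contributes 5 + 2 · 0 = 5
  Term 3 contributes 0 + 3 · 0 = 0
  Term 4 contributes 3 + 4 · 0 = 3
p(0) = ⊕ of these = min[-2, 9, 5, 0, 3] = -2.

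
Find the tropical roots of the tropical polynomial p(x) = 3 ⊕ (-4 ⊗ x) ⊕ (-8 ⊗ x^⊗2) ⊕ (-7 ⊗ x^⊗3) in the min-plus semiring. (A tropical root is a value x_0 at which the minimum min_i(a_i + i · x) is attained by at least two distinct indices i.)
Roots: {-1, 4, 7}

Each tropical root is a break point of the lower envelope of the lines y = a_i + i · x (there are 4 lines, with slopes 0, 1, ..., 3). Only the lines that attain the minimum somewhere contribute to roots; other lines are dominated. Here the surviving (envelope) indices are i = 3, i = 2, i = 1, i = 0.
Intersections between consecutive envelope lines give the roots: for adjacent envelope indices i < j the intersection is x = (a_i − a_j) / (j − i). Reading off the sorted break points: {-1, 4, 7}.
Verification: at each break x_0, at least two indices attain the minimum of min_i(a_i + i · x_0).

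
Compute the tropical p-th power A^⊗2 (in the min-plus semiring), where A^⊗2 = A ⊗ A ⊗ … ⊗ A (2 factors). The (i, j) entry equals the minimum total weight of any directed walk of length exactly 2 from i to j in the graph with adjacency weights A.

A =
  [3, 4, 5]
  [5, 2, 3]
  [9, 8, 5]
A^⊗2 =
  [6, 6, 7]
  [7, 4, 5]
  [12, 10, 10]

Each entry (A^⊗2)_ij equals the minimum over all length-2 walks i = v_0 → v_1 → … → v_2 = j of Σ_t A[v_t][v_{t+1}]. For example, for (i, j) = (0, 2) we minimise over 3 possible intermediate vertex sequences; the minimum is 7, attained along the walk 0 → 1 → 2.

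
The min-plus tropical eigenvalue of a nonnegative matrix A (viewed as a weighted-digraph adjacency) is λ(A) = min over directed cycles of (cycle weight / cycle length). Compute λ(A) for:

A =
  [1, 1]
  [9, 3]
λ(A) = 1

Enumerate directed cycles and compute their means (weight / length). Sample:
  cycle 0 → 0: weight = 1, length = 1, mean = 1/1 ≈ 1.000
  cycle 1 → 1: weight = 3, length = 1, mean = 3/1 ≈ 3.000
  cycle 0 → 1 → 0: weight = 10, length = 2, mean = 10/2 ≈ 5.000
  cycle 1 → 0 → 1: weight = 10, length = 2, mean = 10/2 ≈ 5.000
Minimum mean = 1.000, attained e.g. along the cycle 0 → 0 with weight 1 and length 1. So λ(A) = 1/1 = 1.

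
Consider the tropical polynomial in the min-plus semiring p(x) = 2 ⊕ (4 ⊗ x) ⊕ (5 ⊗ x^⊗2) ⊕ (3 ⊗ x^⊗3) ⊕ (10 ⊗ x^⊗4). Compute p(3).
p(3) = 2

A tropical monomial a ⊗ x^⊗i evaluates to a + i · x. Evaluating each term at x = 3:
  Term 0 contributes 2 + 0 · 3 = 2
  Term 1 contributes 4 + 1 · 3 = 7
  Term 2 contributes 5 + 2 · 3 = 11
  Term 3 contributes 3 + 3 · 3 = 12
  Term 4 contributes 10 + 4 · 3 = 22
p(3) = ⊕ of these = min[2, 7, 11, 12, 22] = 2.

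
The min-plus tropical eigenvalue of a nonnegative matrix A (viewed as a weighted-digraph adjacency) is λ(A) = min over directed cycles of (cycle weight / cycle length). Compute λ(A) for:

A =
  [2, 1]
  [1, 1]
λ(A) = 1

Enumerate directed cycles and compute their means (weight / length). Sample:
  cycle 0 → 0: weight = 2, length = 1, mean = 2/1 ≈ 2.000
  cycle 1 → 1: weight = 1, length = 1, mean = 1/1 ≈ 1.000
  cycle 0 → 1 → 0: weight = 2, length = 2, mean = 2/2 ≈ 1.000
  cycle 1 → 0 → 1: weight = 2, length = 2, mean = 2/2 ≈ 1.000
Minimum mean = 1.000, attained e.g. along the cycle 1 → 1 with weight 1 and length 1. So λ(A) = 1/1 = 1.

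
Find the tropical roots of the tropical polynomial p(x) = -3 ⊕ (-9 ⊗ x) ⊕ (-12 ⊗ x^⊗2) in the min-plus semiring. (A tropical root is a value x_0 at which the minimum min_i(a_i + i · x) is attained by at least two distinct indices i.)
Roots: {3, 6}

Each tropical root is a break point of the lower envelope of the lines y = a_i + i · x (there are 3 lines, with slopes 0, 1, ..., 2). Only the lines that attain the minimum somewhere contribute to roots; other lines are dominated. Here the surviving (envelope) indices are i = 2, i = 1, i = 0.
Intersections between consecutive envelope lines give the roots: for adjacent envelope indices i < j the intersection is x = (a_i − a_j) / (j − i). Reading off the sorted break points: {3, 6}.
Verification: at each break x_0, at least two indices attain the minimum of min_i(a_i + i · x_0).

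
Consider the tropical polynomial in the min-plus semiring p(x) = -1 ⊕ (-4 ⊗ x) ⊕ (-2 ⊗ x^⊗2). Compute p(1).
p(1) = -3

A tropical monomial a ⊗ x^⊗i evaluates to a + i · x. Evaluating each term at x = 1:
  Term 0 contributes -1 + 0 · 1 = -1
  Term 1 contributes -4 + 1 · 1 = -3
  Term 2 contributes -2 + 2 · 1 = 0
p(1) = ⊕ of these = min[-1, -3, 0] = -3.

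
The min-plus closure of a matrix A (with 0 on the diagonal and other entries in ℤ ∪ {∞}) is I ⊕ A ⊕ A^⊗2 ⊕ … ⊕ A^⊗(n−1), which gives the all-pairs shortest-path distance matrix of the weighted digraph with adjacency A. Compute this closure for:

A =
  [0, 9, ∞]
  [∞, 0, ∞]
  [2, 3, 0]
Closure =
  [0, 9, ∞]
  [∞, 0, ∞]
  [2, 3, 0]

This is the Floyd-Warshall all-pairs shortest-path computation. For each intermediate vertex k = 0, 1, …, 2, update dist[i][j] ← min(dist[i][j], dist[i][k] + dist[k][j]). The final matrix gives, for each (i, j), the minimum total weight of any directed path from i to j (possibly empty when i = j).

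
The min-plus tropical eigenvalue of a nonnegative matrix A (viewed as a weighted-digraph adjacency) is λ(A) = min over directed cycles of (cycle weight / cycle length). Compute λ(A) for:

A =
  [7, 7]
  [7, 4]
λ(A) = 4

Enumerate directed cycles and compute their means (weight / length). Sample:
  cycle 0 → 0: weight = 7, length = 1, mean = 7/1 ≈ 7.000
  cycle 1 → 1: weight = 4, length = 1, mean = 4/1 ≈ 4.000
  cycle 0 → 1 → 0: weight = 14, length = 2, mean = 14/2 ≈ 7.000
  cycle 1 → 0 → 1: weight = 14, length = 2, mean = 14/2 ≈ 7.000
Minimum mean = 4.000, attained e.g. along the cycle 1 → 1 with weight 4 and length 1. So λ(A) = 4/1 = 4.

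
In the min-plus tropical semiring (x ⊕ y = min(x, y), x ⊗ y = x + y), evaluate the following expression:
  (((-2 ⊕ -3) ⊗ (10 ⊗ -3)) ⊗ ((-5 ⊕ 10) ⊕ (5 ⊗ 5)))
(((-2 ⊕ -3) ⊗ (10 ⊗ -3)) ⊗ ((-5 ⊕ 10) ⊕ (5 ⊗ 5))) = -1

Expand innermost to outermost. Recall ⊕ takes the minimum of its arguments and ⊗ takes their sum. Working out the expression (((-2 ⊕ -3) ⊗ (10 ⊗ -3)) ⊗ ((-5 ⊕ 10) ⊕ (5 ⊗ 5))) gives -1.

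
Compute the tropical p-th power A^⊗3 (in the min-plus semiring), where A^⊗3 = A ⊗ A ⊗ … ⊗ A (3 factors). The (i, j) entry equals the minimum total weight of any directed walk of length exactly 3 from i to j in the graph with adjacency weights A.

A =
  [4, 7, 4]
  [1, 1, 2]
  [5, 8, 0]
A^⊗3 =
  [9, 9, 4]
  [3, 3, 2]
  [5, 8, 0]

Each entry (A^⊗3)_ij equals the minimum over all length-3 walks i = v_0 → v_1 → … → v_3 = j of Σ_t A[v_t][v_{t+1}]. For example, for (i, j) = (0, 2) we minimise over 9 possible intermediate vertex sequences; the minimum is 4, attained along the walk 0 → 2 → 2 → 2.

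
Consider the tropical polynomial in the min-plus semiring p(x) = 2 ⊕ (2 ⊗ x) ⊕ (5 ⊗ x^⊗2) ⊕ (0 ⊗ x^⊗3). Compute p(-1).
p(-1) = -3

A tropical monomial a ⊗ x^⊗i evaluates to a + i · x. Evaluating each term at x = -1:
  Term 0 contributes 2 + 0 · -1 = 2
  Term 1 contributes 2 + 1 · -1 = 1
  Term 2 contributes 5 + 2 · -1 = 3
  Term 3 contributes 0 + 3 · -1 = -3
p(-1) = ⊕ of these = min[2, 1, 3, -3] = -3.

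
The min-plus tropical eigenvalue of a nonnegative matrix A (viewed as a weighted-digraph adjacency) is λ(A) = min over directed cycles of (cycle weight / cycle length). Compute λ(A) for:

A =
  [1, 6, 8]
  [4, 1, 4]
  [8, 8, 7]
λ(A) = 1

Enumerate directed cycles and compute their means (weight / length). Sample:
  cycle 0 → 0: weight = 1, length = 1, mean = 1/1 ≈ 1.000
  cycle 1 → 1: weight = 1, length = 1, mean = 1/1 ≈ 1.000
  cycle 2 → 2: weight = 7, length = 1, mean = 7/1 ≈ 7.000
  cycle 0 → 1 → 0: weight = 10, length = 2, mean = 10/2 ≈ 5.000
  cycle 0 → 2 → 0: weight = 16, length = 2, mean = 16/2 ≈ 8.000
  cycle 1 → 0 → 1: weight = 10, length = 2, mean = 10/2 ≈ 5.000
Minimum mean = 1.000, attained e.g. along the cycle 0 → 0 with weight 1 and length 1. So λ(A) = 1/1 = 1.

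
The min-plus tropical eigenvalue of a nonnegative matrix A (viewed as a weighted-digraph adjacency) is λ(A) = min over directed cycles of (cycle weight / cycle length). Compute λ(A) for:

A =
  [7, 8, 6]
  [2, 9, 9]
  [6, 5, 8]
λ(A) = 13/3

Enumerate directed cycles and compute their means (weight / length). Sample:
  cycle 0 → 0: weight = 7, length = 1, mean = 7/1 ≈ 7.000
  cycle 1 → 1: weight = 9, length = 1, mean = 9/1 ≈ 9.000
  cycle 2 → 2: weight = 8, length = 1, mean = 8/1 ≈ 8.000
  cycle 0 → 1 → 0: weight = 10, length = 2, mean = 10/2 ≈ 5.000
  cycle 0 → 2 → 0: weight = 12, length = 2, mean = 12/2 ≈ 6.000
  cycle 1 → 0 → 1: weight = 10, length = 2, mean = 10/2 ≈ 5.000
Minimum mean = 4.333, attained e.g. along the cycle 0 → 2 → 1 → 0 with weight 13 and length 3. So λ(A) = 13/3 = 13/3.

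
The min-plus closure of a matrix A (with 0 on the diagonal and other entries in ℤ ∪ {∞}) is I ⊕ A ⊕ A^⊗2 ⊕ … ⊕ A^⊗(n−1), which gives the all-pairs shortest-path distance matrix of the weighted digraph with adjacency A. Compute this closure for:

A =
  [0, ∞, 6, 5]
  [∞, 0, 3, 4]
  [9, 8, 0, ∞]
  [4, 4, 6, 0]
Closure =
  [0, 9, 6, 5]
  [8, 0, 3, 4]
  [9, 8, 0, 12]
  [4, 4, 6, 0]

This is the Floyd-Warshall all-pairs shortest-path computation. For each intermediate vertex k = 0, 1, …, 3, update dist[i][j] ← min(dist[i][j], dist[i][k] + dist[k][j]). The final matrix gives, for each (i, j), the minimum total weight of any directed path from i to j (possibly empty when i = j).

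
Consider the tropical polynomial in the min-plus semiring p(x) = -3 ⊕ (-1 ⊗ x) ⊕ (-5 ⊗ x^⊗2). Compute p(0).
p(0) = -5

A tropical monomial a ⊗ x^⊗i evaluates to a + i · x. Evaluating each term at x = 0:
  Term 0 contributes -3 + 0 · 0 = -3
  Term 1 contributes -1 + 1 · 0 = -1
  Term 2 contributes -5 + 2 · 0 = -5
p(0) = ⊕ of these = min[-3, -1, -5] = -5.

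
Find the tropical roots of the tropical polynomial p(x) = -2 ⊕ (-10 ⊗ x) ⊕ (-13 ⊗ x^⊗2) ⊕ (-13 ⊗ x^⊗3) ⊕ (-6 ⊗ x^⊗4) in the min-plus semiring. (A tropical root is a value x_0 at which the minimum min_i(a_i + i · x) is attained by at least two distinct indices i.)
Roots: {-7, 0, 3, 8}

Each tropical root is a break point of the lower envelope of the lines y = a_i + i · x (there are 5 lines, with slopes 0, 1, ..., 4). Only the lines that attain the minimum somewhere contribute to roots; other lines are dominated. Here the surviving (envelope) indices are i = 4, i = 3, i = 2, i = 1, i = 0.
Intersections between consecutive envelope lines give the roots: for adjacent envelope indices i < j the intersection is x = (a_i − a_j) / (j − i). Reading off the sorted break points: {-7, 0, 3, 8}.
Verification: at each break x_0, at least two indices attain the minimum of min_i(a_i + i · x_0).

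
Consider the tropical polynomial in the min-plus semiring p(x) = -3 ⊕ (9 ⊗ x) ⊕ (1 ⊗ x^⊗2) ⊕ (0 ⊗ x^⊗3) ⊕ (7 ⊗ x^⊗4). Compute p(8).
p(8) = -3

A tropical monomial a ⊗ x^⊗i evaluates to a + i · x. Evaluating each term at x = 8:
  Term 0 contributes -3 + 0 · 8 = -3
  Term 1 contributes 9 + 1 · 8 = 17
  Term 2 contributes 1 + 2 · 8 = 17
  Term 3 contributes 0 + 3 · 8 = 24
  Term 4 contributes 7 + 4 · 8 = 39
p(8) = ⊕ of these = min[-3, 17, 17, 24, 39] = -3.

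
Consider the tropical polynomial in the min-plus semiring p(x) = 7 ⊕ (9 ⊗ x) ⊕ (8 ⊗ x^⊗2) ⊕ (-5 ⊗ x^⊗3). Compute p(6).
p(6) = 7

A tropical monomial a ⊗ x^⊗i evaluates to a + i · x. Evaluating each term at x = 6:
  Term 0 contributes 7 + 0 · 6 = 7
  Term 1 contributes 9 + 1 · 6 = 15
  Term 2 contributes 8 + 2 · 6 = 20
  Term 3 contributes -5 + 3 · 6 = 13
p(6) = ⊕ of these = min[7, 15, 20, 13] = 7.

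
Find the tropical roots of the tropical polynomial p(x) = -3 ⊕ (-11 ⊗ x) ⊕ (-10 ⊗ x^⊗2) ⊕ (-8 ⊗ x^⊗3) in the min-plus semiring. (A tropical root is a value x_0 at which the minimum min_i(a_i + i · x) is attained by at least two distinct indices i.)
Roots: {-2, -1, 8}

Each tropical root is a break point of the lower envelope of the lines y = a_i + i · x (there are 4 lines, with slopes 0, 1, ..., 3). Only the lines that attain the minimum somewhere contribute to roots; other lines are dominated. Here the surviving (envelope) indices are i = 3, i = 2, i = 1, i = 0.
Intersections between consecutive envelope lines give the roots: for adjacent envelope indices i < j the intersection is x = (a_i − a_j) / (j − i). Reading off the sorted break points: {-2, -1, 8}.
Verification: at each break x_0, at least two indices attain the minimum of min_i(a_i + i · x_0).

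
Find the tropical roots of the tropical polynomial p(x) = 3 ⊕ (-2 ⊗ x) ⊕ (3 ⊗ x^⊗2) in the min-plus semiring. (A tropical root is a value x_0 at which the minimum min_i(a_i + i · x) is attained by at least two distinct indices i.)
Roots: {-5, 5}

Each tropical root is a break point of the lower envelope of the lines y = a_i + i · x (there are 3 lines, with slopes 0, 1, ..., 2). Only the lines that attain the minimum somewhere contribute to roots; other lines are dominated. Here the surviving (envelope) indices are i = 2, i = 1, i = 0.
Intersections between consecutive envelope lines give the roots: for adjacent envelope indices i < j the intersection is x = (a_i − a_j) / (j − i). Reading off the sorted break points: {-5, 5}.
Verification: at each break x_0, at least two indices attain the minimum of min_i(a_i + i · x_0).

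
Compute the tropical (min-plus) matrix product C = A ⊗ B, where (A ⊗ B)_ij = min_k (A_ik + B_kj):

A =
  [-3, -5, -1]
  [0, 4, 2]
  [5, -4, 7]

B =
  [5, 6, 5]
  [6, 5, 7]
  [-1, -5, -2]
A ⊗ B =
  [-2, -6, -3]
  [1, -3, 0]
  [2, 1, 3]

Apply the min-plus product entry-by-entry:
  C[0][0] = min over k of (A[0][0] + B[0][0] = -3 + 5 = 2, A[0][1] + B[1][0] = -5 + 6 = 1, A[0][2] + B[2][0] = -1 + -1 = -2) = -2 (attained at k = 2)
  C[0][1] = min over k of (A[0][0] + B[0][1] = -3 + 6 = 3, A[0][1] + B[1][1] = -5 + 5 = 0, A[0][2] + B[2][1] = -1 + -5 = -6) = -6 (attained at k = 2)
  C[0][2] = min over k of (A[0][0] + B[0][2] = -3 + 5 = 2, A[0][1] + B[1][2] = -5 + 7 = 2, A[0][2] + B[2][2] = -1 + -2 = -3) = -3 (attained at k = 2)
  C[1][0] = min over k of (A[1][0] + B[0][0] = 0 + 5 = 5, A[1][1] + B[1][0] = 4 + 6 = 10, A[1][2] + B[2][0] = 2 + -1 = 1) = 1 (attained at k = 2)
  C[1][1] = min over k of (A[1][0] + B[0][1] = 0 + 6 = 6, A[1][1] + B[1][1] = 4 + 5 = 9, A[1][2] + B[2][1] = 2 + -5 = -3) = -3 (attained at k = 2)
  C[1][2] = min over k of (A[1][0] + B[0][2] = 0 + 5 = 5, A[1][1] + B[1][2] = 4 + 7 = 11, A[1][2] + B[2][2] = 2 + -2 = 0) = 0 (attained at k = 2)
  C[2][0] = min over k of (A[2][0] + B[0][0] = 5 + 5 = 10, A[2][1] + B[1][0] = -4 + 6 = 2, A[2][2] + B[2][0] = 7 + -1 = 6) = 2 (attained at k = 1)
  C[2][1] = min over k of (A[2][0] + B[0][1] = 5 + 6 = 11, A[2][1] + B[1][1] = -4 + 5 = 1, A[2][2] + B[2][1] = 7 + -5 = 2) = 1 (attained at k = 1)
  C[2][2] = min over k of (A[2][0] + B[0][2] = 5 + 5 = 10, A[2][1] + B[1][2] = -4 + 7 = 3, A[2][2] + B[2][2] = 7 + -2 = 5) = 3 (attained at k = 1)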